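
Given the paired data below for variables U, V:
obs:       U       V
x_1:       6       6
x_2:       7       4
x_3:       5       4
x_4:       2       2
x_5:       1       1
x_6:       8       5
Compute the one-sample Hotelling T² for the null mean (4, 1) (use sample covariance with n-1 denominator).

Step 1 — sample mean vector:
  mean(U) = (6 + 7 + 5 + 2 + 1 + 8) / 6 = 29/6 = 4.8333
  mean(V) = (6 + 4 + 4 + 2 + 1 + 5) / 6 = 22/6 = 3.6667
  x̄ = (4.8333, 3.6667),  deviation x̄ - mu_0 = (4.8333, 3.6667) - (4, 1) = (0.8333, 2.6667).

Step 2 — sample covariance matrix, S[i,j] = (1/(n-1)) · Σ_k (x_{k,i} - mean_i) · (x_{k,j} - mean_j), divisor n-1 = 5:
  S[U,U] = ((1.1667)·(1.1667) + (2.1667)·(2.1667) + (0.1667)·(0.1667) + (-2.8333)·(-2.8333) + (-3.8333)·(-3.8333) + (3.1667)·(3.1667)) / 5 = 38.8333/5 = 7.7667
  S[U,V] = ((1.1667)·(2.3333) + (2.1667)·(0.3333) + (0.1667)·(0.3333) + (-2.8333)·(-1.6667) + (-3.8333)·(-2.6667) + (3.1667)·(1.3333)) / 5 = 22.6667/5 = 4.5333
  S[V,V] = ((2.3333)·(2.3333) + (0.3333)·(0.3333) + (0.3333)·(0.3333) + (-1.6667)·(-1.6667) + (-2.6667)·(-2.6667) + (1.3333)·(1.3333)) / 5 = 17.3333/5 = 3.4667
  S = [[7.7667, 4.5333],
 [4.5333, 3.4667]].

Step 3 — invert S. det(S) = 7.7667·3.4667 - (4.5333)² = 6.3733.
  S^{-1} = (1/det) · [[d, -b], [-b, a]] = [[0.5439, -0.7113],
 [-0.7113, 1.2186]].

Step 4 — quadratic form (x̄ - mu_0)^T · S^{-1} · (x̄ - mu_0):
  S^{-1} · (x̄ - mu_0) = (-1.4435, 2.6569),
  (x̄ - mu_0)^T · [...] = (0.8333)·(-1.4435) + (2.6667)·(2.6569) = 5.8821.

Step 5 — scale by n: T² = 6 · 5.8821 = 35.2929.

T² ≈ 35.2929


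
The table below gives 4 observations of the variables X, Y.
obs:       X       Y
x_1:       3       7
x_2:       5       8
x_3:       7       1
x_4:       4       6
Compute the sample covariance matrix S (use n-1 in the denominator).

Step 1 — column means:
  mean(X) = (3 + 5 + 7 + 4) / 4 = 19/4 = 4.75
  mean(Y) = (7 + 8 + 1 + 6) / 4 = 22/4 = 5.5

Step 2 — sample covariance S[i,j] = (1/(n-1)) · Σ_k (x_{k,i} - mean_i) · (x_{k,j} - mean_j), with n-1 = 3.
  S[X,X] = ((-1.75)·(-1.75) + (0.25)·(0.25) + (2.25)·(2.25) + (-0.75)·(-0.75)) / 3 = 8.75/3 = 2.9167
  S[X,Y] = ((-1.75)·(1.5) + (0.25)·(2.5) + (2.25)·(-4.5) + (-0.75)·(0.5)) / 3 = -12.5/3 = -4.1667
  S[Y,Y] = ((1.5)·(1.5) + (2.5)·(2.5) + (-4.5)·(-4.5) + (0.5)·(0.5)) / 3 = 29/3 = 9.6667

S is symmetric (S[j,i] = S[i,j]). Assembling:

S = [[2.9167, -4.1667],
 [-4.1667, 9.6667]]


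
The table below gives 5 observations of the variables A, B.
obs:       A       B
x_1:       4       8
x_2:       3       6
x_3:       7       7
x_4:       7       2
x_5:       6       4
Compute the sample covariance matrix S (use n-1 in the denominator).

Step 1 — column means:
  mean(A) = (4 + 3 + 7 + 7 + 6) / 5 = 27/5 = 5.4
  mean(B) = (8 + 6 + 7 + 2 + 4) / 5 = 27/5 = 5.4

Step 2 — sample covariance S[i,j] = (1/(n-1)) · Σ_k (x_{k,i} - mean_i) · (x_{k,j} - mean_j), with n-1 = 4.
  S[A,A] = ((-1.4)·(-1.4) + (-2.4)·(-2.4) + (1.6)·(1.6) + (1.6)·(1.6) + (0.6)·(0.6)) / 4 = 13.2/4 = 3.3
  S[A,B] = ((-1.4)·(2.6) + (-2.4)·(0.6) + (1.6)·(1.6) + (1.6)·(-3.4) + (0.6)·(-1.4)) / 4 = -8.8/4 = -2.2
  S[B,B] = ((2.6)·(2.6) + (0.6)·(0.6) + (1.6)·(1.6) + (-3.4)·(-3.4) + (-1.4)·(-1.4)) / 4 = 23.2/4 = 5.8

S is symmetric (S[j,i] = S[i,j]). Assembling:

S = [[3.3, -2.2],
 [-2.2, 5.8]]


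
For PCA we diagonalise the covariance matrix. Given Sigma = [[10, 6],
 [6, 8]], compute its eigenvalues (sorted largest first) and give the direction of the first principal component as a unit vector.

Step 1 — characteristic polynomial of 2×2 Sigma:
  det(Sigma - λI) = λ² - trace · λ + det = 0.
  trace = 10 + 8 = 18, det = 10·8 - (6)² = 44.
Step 2 — discriminant:
  Δ = trace² - 4·det = 324 - 176 = 148.
Step 3 — eigenvalues:
  λ = (trace ± √Δ)/2 = (18 ± 12.1655)/2,
  λ_1 = 15.0828,  λ_2 = 2.9172.

Step 4 — unit eigenvector for λ_1: solve (Sigma - λ_1 I)v = 0. First row:
  (10 - 15.0828)·v_x + (6)·v_y = 0, i.e. (-5.0828)·v_x + (6)·v_y = 0,
  so v ∝ (b, λ_1 - a) = (6, 5.0828) = u.
  ||u|| = √((6)² + (5.0828)²) = √(61.8345) ≈ 7.8635,
  v_1 = u/||u|| ≈ (0.763, 0.6464) (||v_1|| = 1).

λ_1 = 15.0828,  λ_2 = 2.9172;  v_1 ≈ (0.763, 0.6464)


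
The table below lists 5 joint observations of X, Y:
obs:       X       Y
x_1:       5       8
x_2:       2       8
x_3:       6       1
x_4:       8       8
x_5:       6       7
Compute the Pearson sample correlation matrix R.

Step 1 — column means:
  mean(X) = (5 + 2 + 6 + 8 + 6) / 5 = 27/5 = 5.4
  mean(Y) = (8 + 8 + 1 + 8 + 7) / 5 = 32/5 = 6.4

Step 2 — sample variances and covariances s[i,j] = (1/(n-1)) · Σ_k (x_{k,i} - mean_i) · (x_{k,j} - mean_j), with n-1 = 4:
  s[X,X] = ((-0.4)·(-0.4) + (-3.4)·(-3.4) + (0.6)·(0.6) + (2.6)·(2.6) + (0.6)·(0.6)) / 4 = 19.2/4 = 4.8
  s[X,Y] = ((-0.4)·(1.6) + (-3.4)·(1.6) + (0.6)·(-5.4) + (2.6)·(1.6) + (0.6)·(0.6)) / 4 = -4.8/4 = -1.2
  s[Y,Y] = ((1.6)·(1.6) + (1.6)·(1.6) + (-5.4)·(-5.4) + (1.6)·(1.6) + (0.6)·(0.6)) / 4 = 37.2/4 = 9.3
  Sample standard deviations s_i = √(s[i,i]):
  s(X) = √(4.8) = 2.1909
  s(Y) = √(9.3) = 3.0496

Step 3 — r_{ij} = s_{ij} / (s_i · s_j):
  r[X,X] = 1 (diagonal).
  r[X,Y] = -1.2 / (2.1909 · 3.0496) = -1.2 / 6.6813 = -0.1796
  r[Y,Y] = 1 (diagonal).

R is symmetric with unit diagonal. Assembling:

R = [[1, -0.1796],
 [-0.1796, 1]]


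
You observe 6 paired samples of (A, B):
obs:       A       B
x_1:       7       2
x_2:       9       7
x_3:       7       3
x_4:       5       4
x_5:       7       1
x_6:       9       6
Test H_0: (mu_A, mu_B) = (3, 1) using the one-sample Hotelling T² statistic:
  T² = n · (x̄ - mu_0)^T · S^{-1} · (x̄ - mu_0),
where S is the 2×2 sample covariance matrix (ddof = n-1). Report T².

Step 1 — sample mean vector:
  mean(A) = (7 + 9 + 7 + 5 + 7 + 9) / 6 = 44/6 = 7.3333
  mean(B) = (2 + 7 + 3 + 4 + 1 + 6) / 6 = 23/6 = 3.8333
  x̄ = (7.3333, 3.8333),  deviation x̄ - mu_0 = (7.3333, 3.8333) - (3, 1) = (4.3333, 2.8333).

Step 2 — sample covariance matrix, S[i,j] = (1/(n-1)) · Σ_k (x_{k,i} - mean_i) · (x_{k,j} - mean_j), divisor n-1 = 5:
  S[A,A] = ((-0.3333)·(-0.3333) + (1.6667)·(1.6667) + (-0.3333)·(-0.3333) + (-2.3333)·(-2.3333) + (-0.3333)·(-0.3333) + (1.6667)·(1.6667)) / 5 = 11.3333/5 = 2.2667
  S[A,B] = ((-0.3333)·(-1.8333) + (1.6667)·(3.1667) + (-0.3333)·(-0.8333) + (-2.3333)·(0.1667) + (-0.3333)·(-2.8333) + (1.6667)·(2.1667)) / 5 = 10.3333/5 = 2.0667
  S[B,B] = ((-1.8333)·(-1.8333) + (3.1667)·(3.1667) + (-0.8333)·(-0.8333) + (0.1667)·(0.1667) + (-2.8333)·(-2.8333) + (2.1667)·(2.1667)) / 5 = 26.8333/5 = 5.3667
  S = [[2.2667, 2.0667],
 [2.0667, 5.3667]].

Step 3 — invert S. det(S) = 2.2667·5.3667 - (2.0667)² = 7.8933.
  S^{-1} = (1/det) · [[d, -b], [-b, a]] = [[0.6799, -0.2618],
 [-0.2618, 0.2872]].

Step 4 — quadratic form (x̄ - mu_0)^T · S^{-1} · (x̄ - mu_0):
  S^{-1} · (x̄ - mu_0) = (2.2044, -0.3209),
  (x̄ - mu_0)^T · [...] = (4.3333)·(2.2044) + (2.8333)·(-0.3209) = 8.643.

Step 5 — scale by n: T² = 6 · 8.643 = 51.8581.

T² ≈ 51.8581


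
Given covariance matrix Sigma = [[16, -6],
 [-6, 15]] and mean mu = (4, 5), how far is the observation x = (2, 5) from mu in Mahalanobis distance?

Step 1 — centre the observation: (x - mu) = (-2, 0).

Step 2 — invert Sigma. det(Sigma) = 16·15 - (-6)² = 204.
  Sigma^{-1} = (1/det) · [[d, -b], [-b, a]] = [[0.0735, 0.0294],
 [0.0294, 0.0784]].

Step 3 — form the quadratic (x - mu)^T · Sigma^{-1} · (x - mu):
  Sigma^{-1} · (x - mu) = (-0.1471, -0.0588).
  (x - mu)^T · [Sigma^{-1} · (x - mu)] = (-2)·(-0.1471) + (0)·(-0.0588) = 0.2941.

Step 4 — take square root: d = √(0.2941) ≈ 0.5423.

d(x, mu) = √(0.2941) ≈ 0.5423


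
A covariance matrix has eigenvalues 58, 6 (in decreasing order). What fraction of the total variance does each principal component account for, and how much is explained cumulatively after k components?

Step 1 — total variance = trace(Sigma) = Σ λ_i = 58 + 6 = 64.

Step 2 — fraction explained by component i = λ_i / Σ λ:
  PC1: 58/64 = 0.9062
  PC2: 6/64 = 0.0938

Step 3 — cumulative fraction after k components = (λ_1 + ... + λ_k) / Σ λ:
  k = 1: 58/64 = 0.9062
  k = 2: (58 + 6)/64 = 64/64 = 1

Summary (fraction, with percent):

explained: PC1 0.9062 (90.62%), PC2 0.0938 (9.38%);  cumulative: 0.9062, 1


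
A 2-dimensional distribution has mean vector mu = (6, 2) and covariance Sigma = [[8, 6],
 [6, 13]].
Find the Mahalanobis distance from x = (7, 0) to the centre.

Step 1 — centre the observation: (x - mu) = (1, -2).

Step 2 — invert Sigma. det(Sigma) = 8·13 - (6)² = 68.
  Sigma^{-1} = (1/det) · [[d, -b], [-b, a]] = [[0.1912, -0.0882],
 [-0.0882, 0.1176]].

Step 3 — form the quadratic (x - mu)^T · Sigma^{-1} · (x - mu):
  Sigma^{-1} · (x - mu) = (0.3676, -0.3235).
  (x - mu)^T · [Sigma^{-1} · (x - mu)] = (1)·(0.3676) + (-2)·(-0.3235) = 1.0147.

Step 4 — take square root: d = √(1.0147) ≈ 1.0073.

d(x, mu) = √(1.0147) ≈ 1.0073


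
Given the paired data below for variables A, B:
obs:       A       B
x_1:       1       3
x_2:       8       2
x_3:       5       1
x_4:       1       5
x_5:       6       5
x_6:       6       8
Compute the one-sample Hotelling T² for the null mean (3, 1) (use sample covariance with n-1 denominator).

Step 1 — sample mean vector:
  mean(A) = (1 + 8 + 5 + 1 + 6 + 6) / 6 = 27/6 = 4.5
  mean(B) = (3 + 2 + 1 + 5 + 5 + 8) / 6 = 24/6 = 4
  x̄ = (4.5, 4),  deviation x̄ - mu_0 = (4.5, 4) - (3, 1) = (1.5, 3).

Step 2 — sample covariance matrix, S[i,j] = (1/(n-1)) · Σ_k (x_{k,i} - mean_i) · (x_{k,j} - mean_j), divisor n-1 = 5:
  S[A,A] = ((-3.5)·(-3.5) + (3.5)·(3.5) + (0.5)·(0.5) + (-3.5)·(-3.5) + (1.5)·(1.5) + (1.5)·(1.5)) / 5 = 41.5/5 = 8.3
  S[A,B] = ((-3.5)·(-1) + (3.5)·(-2) + (0.5)·(-3) + (-3.5)·(1) + (1.5)·(1) + (1.5)·(4)) / 5 = -1/5 = -0.2
  S[B,B] = ((-1)·(-1) + (-2)·(-2) + (-3)·(-3) + (1)·(1) + (1)·(1) + (4)·(4)) / 5 = 32/5 = 6.4
  S = [[8.3, -0.2],
 [-0.2, 6.4]].

Step 3 — invert S. det(S) = 8.3·6.4 - (-0.2)² = 53.08.
  S^{-1} = (1/det) · [[d, -b], [-b, a]] = [[0.1206, 0.0038],
 [0.0038, 0.1564]].

Step 4 — quadratic form (x̄ - mu_0)^T · S^{-1} · (x̄ - mu_0):
  S^{-1} · (x̄ - mu_0) = (0.1922, 0.4748),
  (x̄ - mu_0)^T · [...] = (1.5)·(0.1922) + (3)·(0.4748) = 1.7125.

Step 5 — scale by n: T² = 6 · 1.7125 = 10.2751.

T² ≈ 10.2751


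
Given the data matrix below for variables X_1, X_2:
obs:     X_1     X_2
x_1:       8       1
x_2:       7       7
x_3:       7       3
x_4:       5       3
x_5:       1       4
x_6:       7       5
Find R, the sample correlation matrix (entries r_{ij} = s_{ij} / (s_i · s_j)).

Step 1 — column means:
  mean(X_1) = (8 + 7 + 7 + 5 + 1 + 7) / 6 = 35/6 = 5.8333
  mean(X_2) = (1 + 7 + 3 + 3 + 4 + 5) / 6 = 23/6 = 3.8333

Step 2 — sample variances and covariances s[i,j] = (1/(n-1)) · Σ_k (x_{k,i} - mean_i) · (x_{k,j} - mean_j), with n-1 = 5:
  s[X_1,X_1] = ((2.1667)·(2.1667) + (1.1667)·(1.1667) + (1.1667)·(1.1667) + (-0.8333)·(-0.8333) + (-4.8333)·(-4.8333) + (1.1667)·(1.1667)) / 5 = 32.8333/5 = 6.5667
  s[X_1,X_2] = ((2.1667)·(-2.8333) + (1.1667)·(3.1667) + (1.1667)·(-0.8333) + (-0.8333)·(-0.8333) + (-4.8333)·(0.1667) + (1.1667)·(1.1667)) / 5 = -2.1667/5 = -0.4333
  s[X_2,X_2] = ((-2.8333)·(-2.8333) + (3.1667)·(3.1667) + (-0.8333)·(-0.8333) + (-0.8333)·(-0.8333) + (0.1667)·(0.1667) + (1.1667)·(1.1667)) / 5 = 20.8333/5 = 4.1667
  Sample standard deviations s_i = √(s[i,i]):
  s(X_1) = √(6.5667) = 2.5626
  s(X_2) = √(4.1667) = 2.0412

Step 3 — r_{ij} = s_{ij} / (s_i · s_j):
  r[X_1,X_1] = 1 (diagonal).
  r[X_1,X_2] = -0.4333 / (2.5626 · 2.0412) = -0.4333 / 5.2308 = -0.0828
  r[X_2,X_2] = 1 (diagonal).

R is symmetric with unit diagonal. Assembling:

R = [[1, -0.0828],
 [-0.0828, 1]]


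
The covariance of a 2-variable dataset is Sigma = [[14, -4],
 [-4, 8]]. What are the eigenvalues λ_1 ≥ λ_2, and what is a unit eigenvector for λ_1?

Step 1 — characteristic polynomial of 2×2 Sigma:
  det(Sigma - λI) = λ² - trace · λ + det = 0.
  trace = 14 + 8 = 22, det = 14·8 - (-4)² = 96.
Step 2 — discriminant:
  Δ = trace² - 4·det = 484 - 384 = 100.
Step 3 — eigenvalues:
  λ = (trace ± √Δ)/2 = (22 ± 10)/2,
  λ_1 = 16,  λ_2 = 6.

Step 4 — unit eigenvector for λ_1: solve (Sigma - λ_1 I)v = 0. First row:
  (14 - 16)·v_x + (-4)·v_y = 0, i.e. (-2)·v_x + (-4)·v_y = 0,
  so v ∝ (b, λ_1 - a) = (-4, 2); multiply by -1 so the first entry is positive: u = (4, -2).
  ||u|| = √((4)² + (-2)²) = √(20) ≈ 4.4721,
  v_1 = u/||u|| ≈ (0.8944, -0.4472) (||v_1|| = 1).

λ_1 = 16,  λ_2 = 6;  v_1 ≈ (0.8944, -0.4472)


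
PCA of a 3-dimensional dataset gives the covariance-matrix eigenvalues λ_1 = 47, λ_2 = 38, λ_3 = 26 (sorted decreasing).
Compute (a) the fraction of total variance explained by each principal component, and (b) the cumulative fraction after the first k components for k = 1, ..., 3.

Step 1 — total variance = trace(Sigma) = Σ λ_i = 47 + 38 + 26 = 111.

Step 2 — fraction explained by component i = λ_i / Σ λ:
  PC1: 47/111 = 0.4234
  PC2: 38/111 = 0.3423
  PC3: 26/111 = 0.2342

Step 3 — cumulative fraction after k components = (λ_1 + ... + λ_k) / Σ λ:
  k = 1: 47/111 = 0.4234
  k = 2: (47 + 38)/111 = 85/111 = 0.7658
  k = 3: (47 + 38 + 26)/111 = 111/111 = 1

Summary (fraction, with percent):

explained: PC1 0.4234 (42.34%), PC2 0.3423 (34.23%), PC3 0.2342 (23.42%);  cumulative: 0.4234, 0.7658, 1


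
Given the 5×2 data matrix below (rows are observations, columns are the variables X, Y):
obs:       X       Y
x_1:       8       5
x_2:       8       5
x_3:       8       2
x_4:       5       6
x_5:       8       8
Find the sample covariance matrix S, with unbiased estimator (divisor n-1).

Step 1 — column means:
  mean(X) = (8 + 8 + 8 + 5 + 8) / 5 = 37/5 = 7.4
  mean(Y) = (5 + 5 + 2 + 6 + 8) / 5 = 26/5 = 5.2

Step 2 — sample covariance S[i,j] = (1/(n-1)) · Σ_k (x_{k,i} - mean_i) · (x_{k,j} - mean_j), with n-1 = 4.
  S[X,X] = ((0.6)·(0.6) + (0.6)·(0.6) + (0.6)·(0.6) + (-2.4)·(-2.4) + (0.6)·(0.6)) / 4 = 7.2/4 = 1.8
  S[X,Y] = ((0.6)·(-0.2) + (0.6)·(-0.2) + (0.6)·(-3.2) + (-2.4)·(0.8) + (0.6)·(2.8)) / 4 = -2.4/4 = -0.6
  S[Y,Y] = ((-0.2)·(-0.2) + (-0.2)·(-0.2) + (-3.2)·(-3.2) + (0.8)·(0.8) + (2.8)·(2.8)) / 4 = 18.8/4 = 4.7

S is symmetric (S[j,i] = S[i,j]). Assembling:

S = [[1.8, -0.6],
 [-0.6, 4.7]]


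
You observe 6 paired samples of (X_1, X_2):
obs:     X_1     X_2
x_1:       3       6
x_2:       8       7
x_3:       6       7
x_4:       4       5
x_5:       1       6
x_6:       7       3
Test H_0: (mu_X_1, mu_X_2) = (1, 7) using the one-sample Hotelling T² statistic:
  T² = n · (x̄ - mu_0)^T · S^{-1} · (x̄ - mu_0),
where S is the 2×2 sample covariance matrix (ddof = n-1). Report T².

Step 1 — sample mean vector:
  mean(X_1) = (3 + 8 + 6 + 4 + 1 + 7) / 6 = 29/6 = 4.8333
  mean(X_2) = (6 + 7 + 7 + 5 + 6 + 3) / 6 = 34/6 = 5.6667
  x̄ = (4.8333, 5.6667),  deviation x̄ - mu_0 = (4.8333, 5.6667) - (1, 7) = (3.8333, -1.3333).

Step 2 — sample covariance matrix, S[i,j] = (1/(n-1)) · Σ_k (x_{k,i} - mean_i) · (x_{k,j} - mean_j), divisor n-1 = 5:
  S[X_1,X_1] = ((-1.8333)·(-1.8333) + (3.1667)·(3.1667) + (1.1667)·(1.1667) + (-0.8333)·(-0.8333) + (-3.8333)·(-3.8333) + (2.1667)·(2.1667)) / 5 = 34.8333/5 = 6.9667
  S[X_1,X_2] = ((-1.8333)·(0.3333) + (3.1667)·(1.3333) + (1.1667)·(1.3333) + (-0.8333)·(-0.6667) + (-3.8333)·(0.3333) + (2.1667)·(-2.6667)) / 5 = -1.3333/5 = -0.2667
  S[X_2,X_2] = ((0.3333)·(0.3333) + (1.3333)·(1.3333) + (1.3333)·(1.3333) + (-0.6667)·(-0.6667) + (0.3333)·(0.3333) + (-2.6667)·(-2.6667)) / 5 = 11.3333/5 = 2.2667
  S = [[6.9667, -0.2667],
 [-0.2667, 2.2667]].

Step 3 — invert S. det(S) = 6.9667·2.2667 - (-0.2667)² = 15.72.
  S^{-1} = (1/det) · [[d, -b], [-b, a]] = [[0.1442, 0.017],
 [0.017, 0.4432]].

Step 4 — quadratic form (x̄ - mu_0)^T · S^{-1} · (x̄ - mu_0):
  S^{-1} · (x̄ - mu_0) = (0.5301, -0.5259),
  (x̄ - mu_0)^T · [...] = (3.8333)·(0.5301) + (-1.3333)·(-0.5259) = 2.7332.

Step 5 — scale by n: T² = 6 · 2.7332 = 16.3995.

T² ≈ 16.3995


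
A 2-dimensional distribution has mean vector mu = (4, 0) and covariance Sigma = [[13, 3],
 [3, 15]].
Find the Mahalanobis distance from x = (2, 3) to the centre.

Step 1 — centre the observation: (x - mu) = (-2, 3).

Step 2 — invert Sigma. det(Sigma) = 13·15 - (3)² = 186.
  Sigma^{-1} = (1/det) · [[d, -b], [-b, a]] = [[0.0806, -0.0161],
 [-0.0161, 0.0699]].

Step 3 — form the quadratic (x - mu)^T · Sigma^{-1} · (x - mu):
  Sigma^{-1} · (x - mu) = (-0.2097, 0.2419).
  (x - mu)^T · [Sigma^{-1} · (x - mu)] = (-2)·(-0.2097) + (3)·(0.2419) = 1.1452.

Step 4 — take square root: d = √(1.1452) ≈ 1.0701.

d(x, mu) = √(1.1452) ≈ 1.0701


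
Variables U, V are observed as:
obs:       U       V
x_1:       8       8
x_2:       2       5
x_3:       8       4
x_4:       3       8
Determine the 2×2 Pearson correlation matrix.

Step 1 — column means:
  mean(U) = (8 + 2 + 8 + 3) / 4 = 21/4 = 5.25
  mean(V) = (8 + 5 + 4 + 8) / 4 = 25/4 = 6.25

Step 2 — sample variances and covariances s[i,j] = (1/(n-1)) · Σ_k (x_{k,i} - mean_i) · (x_{k,j} - mean_j), with n-1 = 3:
  s[U,U] = ((2.75)·(2.75) + (-3.25)·(-3.25) + (2.75)·(2.75) + (-2.25)·(-2.25)) / 3 = 30.75/3 = 10.25
  s[U,V] = ((2.75)·(1.75) + (-3.25)·(-1.25) + (2.75)·(-2.25) + (-2.25)·(1.75)) / 3 = -1.25/3 = -0.4167
  s[V,V] = ((1.75)·(1.75) + (-1.25)·(-1.25) + (-2.25)·(-2.25) + (1.75)·(1.75)) / 3 = 12.75/3 = 4.25
  Sample standard deviations s_i = √(s[i,i]):
  s(U) = √(10.25) = 3.2016
  s(V) = √(4.25) = 2.0616

Step 3 — r_{ij} = s_{ij} / (s_i · s_j):
  r[U,U] = 1 (diagonal).
  r[U,V] = -0.4167 / (3.2016 · 2.0616) = -0.4167 / 6.6002 = -0.0631
  r[V,V] = 1 (diagonal).

R is symmetric with unit diagonal. Assembling:

R = [[1, -0.0631],
 [-0.0631, 1]]


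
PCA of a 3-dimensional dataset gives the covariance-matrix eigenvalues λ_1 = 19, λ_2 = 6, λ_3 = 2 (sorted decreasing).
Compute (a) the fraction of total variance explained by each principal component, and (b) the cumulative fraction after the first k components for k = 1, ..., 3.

Step 1 — total variance = trace(Sigma) = Σ λ_i = 19 + 6 + 2 = 27.

Step 2 — fraction explained by component i = λ_i / Σ λ:
  PC1: 19/27 = 0.7037
  PC2: 6/27 = 0.2222
  PC3: 2/27 = 0.0741

Step 3 — cumulative fraction after k components = (λ_1 + ... + λ_k) / Σ λ:
  k = 1: 19/27 = 0.7037
  k = 2: (19 + 6)/27 = 25/27 = 0.9259
  k = 3: (19 + 6 + 2)/27 = 27/27 = 1

Summary (fraction, with percent):

explained: PC1 0.7037 (70.37%), PC2 0.2222 (22.22%), PC3 0.0741 (7.41%);  cumulative: 0.7037, 0.9259, 1


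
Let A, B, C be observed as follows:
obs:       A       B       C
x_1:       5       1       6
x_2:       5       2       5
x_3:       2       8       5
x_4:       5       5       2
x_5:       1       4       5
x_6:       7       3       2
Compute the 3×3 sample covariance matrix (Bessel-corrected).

Step 1 — column means:
  mean(A) = (5 + 5 + 2 + 5 + 1 + 7) / 6 = 25/6 = 4.1667
  mean(B) = (1 + 2 + 8 + 5 + 4 + 3) / 6 = 23/6 = 3.8333
  mean(C) = (6 + 5 + 5 + 2 + 5 + 2) / 6 = 25/6 = 4.1667

Step 2 — sample covariance S[i,j] = (1/(n-1)) · Σ_k (x_{k,i} - mean_i) · (x_{k,j} - mean_j), with n-1 = 5.
  S[A,A] = ((0.8333)·(0.8333) + (0.8333)·(0.8333) + (-2.1667)·(-2.1667) + (0.8333)·(0.8333) + (-3.1667)·(-3.1667) + (2.8333)·(2.8333)) / 5 = 24.8333/5 = 4.9667
  S[A,B] = ((0.8333)·(-2.8333) + (0.8333)·(-1.8333) + (-2.1667)·(4.1667) + (0.8333)·(1.1667) + (-3.1667)·(0.1667) + (2.8333)·(-0.8333)) / 5 = -14.8333/5 = -2.9667
  S[A,C] = ((0.8333)·(1.8333) + (0.8333)·(0.8333) + (-2.1667)·(0.8333) + (0.8333)·(-2.1667) + (-3.1667)·(0.8333) + (2.8333)·(-2.1667)) / 5 = -10.1667/5 = -2.0333
  S[B,B] = ((-2.8333)·(-2.8333) + (-1.8333)·(-1.8333) + (4.1667)·(4.1667) + (1.1667)·(1.1667) + (0.1667)·(0.1667) + (-0.8333)·(-0.8333)) / 5 = 30.8333/5 = 6.1667
  S[B,C] = ((-2.8333)·(1.8333) + (-1.8333)·(0.8333) + (4.1667)·(0.8333) + (1.1667)·(-2.1667) + (0.1667)·(0.8333) + (-0.8333)·(-2.1667)) / 5 = -3.8333/5 = -0.7667
  S[C,C] = ((1.8333)·(1.8333) + (0.8333)·(0.8333) + (0.8333)·(0.8333) + (-2.1667)·(-2.1667) + (0.8333)·(0.8333) + (-2.1667)·(-2.1667)) / 5 = 14.8333/5 = 2.9667

S is symmetric (S[j,i] = S[i,j]). Assembling:

S = [[4.9667, -2.9667, -2.0333],
 [-2.9667, 6.1667, -0.7667],
 [-2.0333, -0.7667, 2.9667]]


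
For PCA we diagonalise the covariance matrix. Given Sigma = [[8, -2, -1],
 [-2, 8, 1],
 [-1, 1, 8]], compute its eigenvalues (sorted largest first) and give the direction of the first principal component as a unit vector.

Step 1 — characteristic polynomial p(λ) = det(λI - Sigma) = λ³ - tr·λ² + c_1·λ - det, where tr = trace, c_1 = sum of the principal 2×2 minors, det = det(Sigma):
  tr = 8 + 8 + 8 = 24,
  c_1 = (8·8 - (-2)²) + (8·8 - (-1)²) + (8·8 - (1)²) = 60 + 63 + 63 = 186,
  det = 8·(8·8 - (1)²) - (-2)·((-2)·8 - (1)·(-1)) + (-1)·((-2)·(1) - 8·(-1)) = 8·(63) - (-2)·(-15) + (-1)·(6) = 468.
  So p(λ) = λ³ - 24λ² + 186λ - 468.
Step 2 — look for an integer root (rational root theorem: any rational root is an integer divisor of 468). Testing λ = 6:
  p(6) = 216 - 864 + 1116 - 468 = 0  ✓
  Dividing out (λ - 6): p(λ) = (λ - 6)(λ² - 18λ + 78).
Step 3 — remaining eigenvalues from the quadratic λ² - 18λ + 78 = 0:
  Δ = 18² - 4·78 = 324 - 312 = 12,  λ = (18 ± √12)/2 = (18 ± 3.4641)/2 ≈ 10.7321 or 7.2679.
  Sorted: λ_1 = 10.7321,  λ_2 = 7.2679,  λ_3 = 6  (check: sum = 24 = tr ✓).

Step 4 — unit eigenvector for λ_1 ≈ 10.7321: v spans the null space of (Sigma - λ_1 I), whose rows are
  r_1 = (-2.7321, -2, -1),  r_2 = (-2, -2.7321, 1),  r_3 = (-1, 1, -2.7321).
  v is orthogonal to every row, so take v ∝ r_1 × r_2 = ((-2)·(1) - (-1)·(-2.7321), (-1)·(-2) - (-2.7321)·(1), (-2.7321)·(-2.7321) - (-2)·(-2)) ≈ (-4.7321, 4.7321, 3.4641).
  Rescale (multiply by -1 so the first nonzero entry is positive): u = (4.7321, -4.7321, -3.4641).
  ||u|| = √((4.7321)² + (-4.7321)² + (-3.4641)²) = √(56.7846) ≈ 7.5356,  v_1 = u/||u|| ≈ (0.628, -0.628, -0.4597) (||v_1|| = 1).

λ_1 = 10.7321,  λ_2 = 7.2679,  λ_3 = 6;  v_1 ≈ (0.628, -0.628, -0.4597)


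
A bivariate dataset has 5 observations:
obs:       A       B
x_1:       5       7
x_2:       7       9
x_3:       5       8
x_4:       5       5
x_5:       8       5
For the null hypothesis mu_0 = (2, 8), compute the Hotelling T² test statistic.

Step 1 — sample mean vector:
  mean(A) = (5 + 7 + 5 + 5 + 8) / 5 = 30/5 = 6
  mean(B) = (7 + 9 + 8 + 5 + 5) / 5 = 34/5 = 6.8
  x̄ = (6, 6.8),  deviation x̄ - mu_0 = (6, 6.8) - (2, 8) = (4, -1.2).

Step 2 — sample covariance matrix, S[i,j] = (1/(n-1)) · Σ_k (x_{k,i} - mean_i) · (x_{k,j} - mean_j), divisor n-1 = 4:
  S[A,A] = ((-1)·(-1) + (1)·(1) + (-1)·(-1) + (-1)·(-1) + (2)·(2)) / 4 = 8/4 = 2
  S[A,B] = ((-1)·(0.2) + (1)·(2.2) + (-1)·(1.2) + (-1)·(-1.8) + (2)·(-1.8)) / 4 = -1/4 = -0.25
  S[B,B] = ((0.2)·(0.2) + (2.2)·(2.2) + (1.2)·(1.2) + (-1.8)·(-1.8) + (-1.8)·(-1.8)) / 4 = 12.8/4 = 3.2
  S = [[2, -0.25],
 [-0.25, 3.2]].

Step 3 — invert S. det(S) = 2·3.2 - (-0.25)² = 6.3375.
  S^{-1} = (1/det) · [[d, -b], [-b, a]] = [[0.5049, 0.0394],
 [0.0394, 0.3156]].

Step 4 — quadratic form (x̄ - mu_0)^T · S^{-1} · (x̄ - mu_0):
  S^{-1} · (x̄ - mu_0) = (1.9724, -0.2209),
  (x̄ - mu_0)^T · [...] = (4)·(1.9724) + (-1.2)·(-0.2209) = 8.1546.

Step 5 — scale by n: T² = 5 · 8.1546 = 40.7732.

T² ≈ 40.7732


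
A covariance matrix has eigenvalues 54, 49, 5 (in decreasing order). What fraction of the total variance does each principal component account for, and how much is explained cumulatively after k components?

Step 1 — total variance = trace(Sigma) = Σ λ_i = 54 + 49 + 5 = 108.

Step 2 — fraction explained by component i = λ_i / Σ λ:
  PC1: 54/108 = 0.5
  PC2: 49/108 = 0.4537
  PC3: 5/108 = 0.0463

Step 3 — cumulative fraction after k components = (λ_1 + ... + λ_k) / Σ λ:
  k = 1: 54/108 = 0.5
  k = 2: (54 + 49)/108 = 103/108 = 0.9537
  k = 3: (54 + 49 + 5)/108 = 108/108 = 1

Summary (fraction, with percent):

explained: PC1 0.5 (50%), PC2 0.4537 (45.37%), PC3 0.0463 (4.63%);  cumulative: 0.5, 0.9537, 1


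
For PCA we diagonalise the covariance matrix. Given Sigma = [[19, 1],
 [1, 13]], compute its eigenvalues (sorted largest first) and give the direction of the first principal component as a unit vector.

Step 1 — characteristic polynomial of 2×2 Sigma:
  det(Sigma - λI) = λ² - trace · λ + det = 0.
  trace = 19 + 13 = 32, det = 19·13 - (1)² = 246.
Step 2 — discriminant:
  Δ = trace² - 4·det = 1024 - 984 = 40.
Step 3 — eigenvalues:
  λ = (trace ± √Δ)/2 = (32 ± 6.3246)/2,
  λ_1 = 19.1623,  λ_2 = 12.8377.

Step 4 — unit eigenvector for λ_1: solve (Sigma - λ_1 I)v = 0. First row:
  (19 - 19.1623)·v_x + (1)·v_y = 0, i.e. (-0.1623)·v_x + (1)·v_y = 0,
  so v ∝ (b, λ_1 - a) = (1, 0.1623) = u.
  ||u|| = √((1)² + (0.1623)²) = √(1.0263) ≈ 1.0131,
  v_1 = u/||u|| ≈ (0.9871, 0.1602) (||v_1|| = 1).

λ_1 = 19.1623,  λ_2 = 12.8377;  v_1 ≈ (0.9871, 0.1602)


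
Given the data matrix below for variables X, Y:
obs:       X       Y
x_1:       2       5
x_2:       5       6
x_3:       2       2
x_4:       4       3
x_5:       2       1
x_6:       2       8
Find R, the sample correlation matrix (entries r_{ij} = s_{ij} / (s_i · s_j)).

Step 1 — column means:
  mean(X) = (2 + 5 + 2 + 4 + 2 + 2) / 6 = 17/6 = 2.8333
  mean(Y) = (5 + 6 + 2 + 3 + 1 + 8) / 6 = 25/6 = 4.1667

Step 2 — sample variances and covariances s[i,j] = (1/(n-1)) · Σ_k (x_{k,i} - mean_i) · (x_{k,j} - mean_j), with n-1 = 5:
  s[X,X] = ((-0.8333)·(-0.8333) + (2.1667)·(2.1667) + (-0.8333)·(-0.8333) + (1.1667)·(1.1667) + (-0.8333)·(-0.8333) + (-0.8333)·(-0.8333)) / 5 = 8.8333/5 = 1.7667
  s[X,Y] = ((-0.8333)·(0.8333) + (2.1667)·(1.8333) + (-0.8333)·(-2.1667) + (1.1667)·(-1.1667) + (-0.8333)·(-3.1667) + (-0.8333)·(3.8333)) / 5 = 3.1667/5 = 0.6333
  s[Y,Y] = ((0.8333)·(0.8333) + (1.8333)·(1.8333) + (-2.1667)·(-2.1667) + (-1.1667)·(-1.1667) + (-3.1667)·(-3.1667) + (3.8333)·(3.8333)) / 5 = 34.8333/5 = 6.9667
  Sample standard deviations s_i = √(s[i,i]):
  s(X) = √(1.7667) = 1.3292
  s(Y) = √(6.9667) = 2.6394

Step 3 — r_{ij} = s_{ij} / (s_i · s_j):
  r[X,X] = 1 (diagonal).
  r[X,Y] = 0.6333 / (1.3292 · 2.6394) = 0.6333 / 3.5082 = 0.1805
  r[Y,Y] = 1 (diagonal).

R is symmetric with unit diagonal. Assembling:

R = [[1, 0.1805],
 [0.1805, 1]]


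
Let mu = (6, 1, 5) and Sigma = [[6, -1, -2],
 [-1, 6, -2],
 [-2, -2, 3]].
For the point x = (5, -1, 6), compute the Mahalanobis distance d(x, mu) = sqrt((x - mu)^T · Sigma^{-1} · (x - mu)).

Step 1 — centre the observation: (x - mu) = (-1, -2, 1).

Step 2 — invert Sigma (cofactor / det for 3×3, or solve directly):
  Sigma^{-1} = [[0.2857, 0.1429, 0.2857],
 [0.1429, 0.2857, 0.2857],
 [0.2857, 0.2857, 0.7143]].

Step 3 — form the quadratic (x - mu)^T · Sigma^{-1} · (x - mu):
  Sigma^{-1} · (x - mu) = (-0.2857, -0.4286, -0.1429).
  (x - mu)^T · [Sigma^{-1} · (x - mu)] = (-1)·(-0.2857) + (-2)·(-0.4286) + (1)·(-0.1429) = 1.

Step 4 — take square root: d = √(1) ≈ 1.

d(x, mu) = √(1) ≈ 1


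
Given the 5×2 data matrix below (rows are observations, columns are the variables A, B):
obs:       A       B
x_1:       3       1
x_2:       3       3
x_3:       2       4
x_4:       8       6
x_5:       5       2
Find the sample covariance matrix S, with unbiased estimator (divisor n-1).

Step 1 — column means:
  mean(A) = (3 + 3 + 2 + 8 + 5) / 5 = 21/5 = 4.2
  mean(B) = (1 + 3 + 4 + 6 + 2) / 5 = 16/5 = 3.2

Step 2 — sample covariance S[i,j] = (1/(n-1)) · Σ_k (x_{k,i} - mean_i) · (x_{k,j} - mean_j), with n-1 = 4.
  S[A,A] = ((-1.2)·(-1.2) + (-1.2)·(-1.2) + (-2.2)·(-2.2) + (3.8)·(3.8) + (0.8)·(0.8)) / 4 = 22.8/4 = 5.7
  S[A,B] = ((-1.2)·(-2.2) + (-1.2)·(-0.2) + (-2.2)·(0.8) + (3.8)·(2.8) + (0.8)·(-1.2)) / 4 = 10.8/4 = 2.7
  S[B,B] = ((-2.2)·(-2.2) + (-0.2)·(-0.2) + (0.8)·(0.8) + (2.8)·(2.8) + (-1.2)·(-1.2)) / 4 = 14.8/4 = 3.7

S is symmetric (S[j,i] = S[i,j]). Assembling:

S = [[5.7, 2.7],
 [2.7, 3.7]]


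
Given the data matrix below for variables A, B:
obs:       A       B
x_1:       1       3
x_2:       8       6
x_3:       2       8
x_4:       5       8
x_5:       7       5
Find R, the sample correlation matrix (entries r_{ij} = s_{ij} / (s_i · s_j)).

Step 1 — column means:
  mean(A) = (1 + 8 + 2 + 5 + 7) / 5 = 23/5 = 4.6
  mean(B) = (3 + 6 + 8 + 8 + 5) / 5 = 30/5 = 6

Step 2 — sample variances and covariances s[i,j] = (1/(n-1)) · Σ_k (x_{k,i} - mean_i) · (x_{k,j} - mean_j), with n-1 = 4:
  s[A,A] = ((-3.6)·(-3.6) + (3.4)·(3.4) + (-2.6)·(-2.6) + (0.4)·(0.4) + (2.4)·(2.4)) / 4 = 37.2/4 = 9.3
  s[A,B] = ((-3.6)·(-3) + (3.4)·(0) + (-2.6)·(2) + (0.4)·(2) + (2.4)·(-1)) / 4 = 4/4 = 1
  s[B,B] = ((-3)·(-3) + (0)·(0) + (2)·(2) + (2)·(2) + (-1)·(-1)) / 4 = 18/4 = 4.5
  Sample standard deviations s_i = √(s[i,i]):
  s(A) = √(9.3) = 3.0496
  s(B) = √(4.5) = 2.1213

Step 3 — r_{ij} = s_{ij} / (s_i · s_j):
  r[A,A] = 1 (diagonal).
  r[A,B] = 1 / (3.0496 · 2.1213) = 1 / 6.4692 = 0.1546
  r[B,B] = 1 (diagonal).

R is symmetric with unit diagonal. Assembling:

R = [[1, 0.1546],
 [0.1546, 1]]


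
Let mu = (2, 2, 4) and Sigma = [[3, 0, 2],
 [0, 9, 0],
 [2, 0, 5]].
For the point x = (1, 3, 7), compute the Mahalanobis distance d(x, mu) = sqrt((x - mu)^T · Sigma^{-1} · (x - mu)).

Step 1 — centre the observation: (x - mu) = (-1, 1, 3).

Step 2 — invert Sigma (cofactor / det for 3×3, or solve directly):
  Sigma^{-1} = [[0.4545, 0, -0.1818],
 [0, 0.1111, 0],
 [-0.1818, 0, 0.2727]].

Step 3 — form the quadratic (x - mu)^T · Sigma^{-1} · (x - mu):
  Sigma^{-1} · (x - mu) = (-1, 0.1111, 1).
  (x - mu)^T · [Sigma^{-1} · (x - mu)] = (-1)·(-1) + (1)·(0.1111) + (3)·(1) = 4.1111.

Step 4 — take square root: d = √(4.1111) ≈ 2.0276.

d(x, mu) = √(4.1111) ≈ 2.0276


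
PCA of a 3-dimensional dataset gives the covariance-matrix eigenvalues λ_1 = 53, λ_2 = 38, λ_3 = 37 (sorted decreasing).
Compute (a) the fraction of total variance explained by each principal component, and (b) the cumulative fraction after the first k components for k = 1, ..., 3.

Step 1 — total variance = trace(Sigma) = Σ λ_i = 53 + 38 + 37 = 128.

Step 2 — fraction explained by component i = λ_i / Σ λ:
  PC1: 53/128 = 0.4141
  PC2: 38/128 = 0.2969
  PC3: 37/128 = 0.2891

Step 3 — cumulative fraction after k components = (λ_1 + ... + λ_k) / Σ λ:
  k = 1: 53/128 = 0.4141
  k = 2: (53 + 38)/128 = 91/128 = 0.7109
  k = 3: (53 + 38 + 37)/128 = 128/128 = 1

Summary (fraction, with percent):

explained: PC1 0.4141 (41.41%), PC2 0.2969 (29.69%), PC3 0.2891 (28.91%);  cumulative: 0.4141, 0.7109, 1


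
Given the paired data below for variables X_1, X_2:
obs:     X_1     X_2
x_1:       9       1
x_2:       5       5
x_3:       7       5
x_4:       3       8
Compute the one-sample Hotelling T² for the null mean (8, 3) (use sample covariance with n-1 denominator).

Step 1 — sample mean vector:
  mean(X_1) = (9 + 5 + 7 + 3) / 4 = 24/4 = 6
  mean(X_2) = (1 + 5 + 5 + 8) / 4 = 19/4 = 4.75
  x̄ = (6, 4.75),  deviation x̄ - mu_0 = (6, 4.75) - (8, 3) = (-2, 1.75).

Step 2 — sample covariance matrix, S[i,j] = (1/(n-1)) · Σ_k (x_{k,i} - mean_i) · (x_{k,j} - mean_j), divisor n-1 = 3:
  S[X_1,X_1] = ((3)·(3) + (-1)·(-1) + (1)·(1) + (-3)·(-3)) / 3 = 20/3 = 6.6667
  S[X_1,X_2] = ((3)·(-3.75) + (-1)·(0.25) + (1)·(0.25) + (-3)·(3.25)) / 3 = -21/3 = -7
  S[X_2,X_2] = ((-3.75)·(-3.75) + (0.25)·(0.25) + (0.25)·(0.25) + (3.25)·(3.25)) / 3 = 24.75/3 = 8.25
  S = [[6.6667, -7],
 [-7, 8.25]].

Step 3 — invert S. det(S) = 6.6667·8.25 - (-7)² = 6.
  S^{-1} = (1/det) · [[d, -b], [-b, a]] = [[1.375, 1.1667],
 [1.1667, 1.1111]].

Step 4 — quadratic form (x̄ - mu_0)^T · S^{-1} · (x̄ - mu_0):
  S^{-1} · (x̄ - mu_0) = (-0.7083, -0.3889),
  (x̄ - mu_0)^T · [...] = (-2)·(-0.7083) + (1.75)·(-0.3889) = 0.7361.

Step 5 — scale by n: T² = 4 · 0.7361 = 2.9444.

T² ≈ 2.9444


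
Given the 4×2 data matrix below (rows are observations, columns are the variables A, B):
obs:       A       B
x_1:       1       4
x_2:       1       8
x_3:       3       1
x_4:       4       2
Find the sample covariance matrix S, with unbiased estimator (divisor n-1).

Step 1 — column means:
  mean(A) = (1 + 1 + 3 + 4) / 4 = 9/4 = 2.25
  mean(B) = (4 + 8 + 1 + 2) / 4 = 15/4 = 3.75

Step 2 — sample covariance S[i,j] = (1/(n-1)) · Σ_k (x_{k,i} - mean_i) · (x_{k,j} - mean_j), with n-1 = 3.
  S[A,A] = ((-1.25)·(-1.25) + (-1.25)·(-1.25) + (0.75)·(0.75) + (1.75)·(1.75)) / 3 = 6.75/3 = 2.25
  S[A,B] = ((-1.25)·(0.25) + (-1.25)·(4.25) + (0.75)·(-2.75) + (1.75)·(-1.75)) / 3 = -10.75/3 = -3.5833
  S[B,B] = ((0.25)·(0.25) + (4.25)·(4.25) + (-2.75)·(-2.75) + (-1.75)·(-1.75)) / 3 = 28.75/3 = 9.5833

S is symmetric (S[j,i] = S[i,j]). Assembling:

S = [[2.25, -3.5833],
 [-3.5833, 9.5833]]


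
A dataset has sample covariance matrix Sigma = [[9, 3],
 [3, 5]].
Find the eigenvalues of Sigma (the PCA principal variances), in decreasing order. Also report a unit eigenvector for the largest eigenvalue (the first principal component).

Step 1 — characteristic polynomial of 2×2 Sigma:
  det(Sigma - λI) = λ² - trace · λ + det = 0.
  trace = 9 + 5 = 14, det = 9·5 - (3)² = 36.
Step 2 — discriminant:
  Δ = trace² - 4·det = 196 - 144 = 52.
Step 3 — eigenvalues:
  λ = (trace ± √Δ)/2 = (14 ± 7.2111)/2,
  λ_1 = 10.6056,  λ_2 = 3.3944.

Step 4 — unit eigenvector for λ_1: solve (Sigma - λ_1 I)v = 0. First row:
  (9 - 10.6056)·v_x + (3)·v_y = 0, i.e. (-1.6056)·v_x + (3)·v_y = 0,
  so v ∝ (b, λ_1 - a) = (3, 1.6056) = u.
  ||u|| = √((3)² + (1.6056)²) = √(11.5778) ≈ 3.4026,
  v_1 = u/||u|| ≈ (0.8817, 0.4719) (||v_1|| = 1).

λ_1 = 10.6056,  λ_2 = 3.3944;  v_1 ≈ (0.8817, 0.4719)


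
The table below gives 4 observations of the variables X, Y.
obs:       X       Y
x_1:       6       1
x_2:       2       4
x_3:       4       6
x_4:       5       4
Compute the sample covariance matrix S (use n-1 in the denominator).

Step 1 — column means:
  mean(X) = (6 + 2 + 4 + 5) / 4 = 17/4 = 4.25
  mean(Y) = (1 + 4 + 6 + 4) / 4 = 15/4 = 3.75

Step 2 — sample covariance S[i,j] = (1/(n-1)) · Σ_k (x_{k,i} - mean_i) · (x_{k,j} - mean_j), with n-1 = 3.
  S[X,X] = ((1.75)·(1.75) + (-2.25)·(-2.25) + (-0.25)·(-0.25) + (0.75)·(0.75)) / 3 = 8.75/3 = 2.9167
  S[X,Y] = ((1.75)·(-2.75) + (-2.25)·(0.25) + (-0.25)·(2.25) + (0.75)·(0.25)) / 3 = -5.75/3 = -1.9167
  S[Y,Y] = ((-2.75)·(-2.75) + (0.25)·(0.25) + (2.25)·(2.25) + (0.25)·(0.25)) / 3 = 12.75/3 = 4.25

S is symmetric (S[j,i] = S[i,j]). Assembling:

S = [[2.9167, -1.9167],
 [-1.9167, 4.25]]


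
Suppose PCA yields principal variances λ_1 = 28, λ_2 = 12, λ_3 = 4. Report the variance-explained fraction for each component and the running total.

Step 1 — total variance = trace(Sigma) = Σ λ_i = 28 + 12 + 4 = 44.

Step 2 — fraction explained by component i = λ_i / Σ λ:
  PC1: 28/44 = 0.6364
  PC2: 12/44 = 0.2727
  PC3: 4/44 = 0.0909

Step 3 — cumulative fraction after k components = (λ_1 + ... + λ_k) / Σ λ:
  k = 1: 28/44 = 0.6364
  k = 2: (28 + 12)/44 = 40/44 = 0.9091
  k = 3: (28 + 12 + 4)/44 = 44/44 = 1

Summary (fraction, with percent):

explained: PC1 0.6364 (63.64%), PC2 0.2727 (27.27%), PC3 0.0909 (9.09%);  cumulative: 0.6364, 0.9091, 1


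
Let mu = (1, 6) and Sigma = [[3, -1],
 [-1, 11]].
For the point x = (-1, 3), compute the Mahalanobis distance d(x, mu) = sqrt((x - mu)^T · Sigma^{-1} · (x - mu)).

Step 1 — centre the observation: (x - mu) = (-2, -3).

Step 2 — invert Sigma. det(Sigma) = 3·11 - (-1)² = 32.
  Sigma^{-1} = (1/det) · [[d, -b], [-b, a]] = [[0.3438, 0.0312],
 [0.0312, 0.0938]].

Step 3 — form the quadratic (x - mu)^T · Sigma^{-1} · (x - mu):
  Sigma^{-1} · (x - mu) = (-0.7812, -0.3438).
  (x - mu)^T · [Sigma^{-1} · (x - mu)] = (-2)·(-0.7812) + (-3)·(-0.3438) = 2.5938.

Step 4 — take square root: d = √(2.5938) ≈ 1.6105.

d(x, mu) = √(2.5938) ≈ 1.6105


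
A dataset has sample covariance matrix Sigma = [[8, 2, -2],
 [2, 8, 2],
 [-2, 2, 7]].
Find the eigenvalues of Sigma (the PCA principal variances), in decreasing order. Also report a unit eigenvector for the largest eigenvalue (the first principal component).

Step 1 — characteristic polynomial p(λ) = det(λI - Sigma) = λ³ - tr·λ² + c_1·λ - det, where tr = trace, c_1 = sum of the principal 2×2 minors, det = det(Sigma):
  tr = 8 + 8 + 7 = 23,
  c_1 = (8·8 - (2)²) + (8·7 - (-2)²) + (8·7 - (2)²) = 60 + 52 + 52 = 164,
  det = 8·(8·7 - (2)²) - (2)·((2)·7 - (2)·(-2)) + (-2)·((2)·(2) - 8·(-2)) = 8·(52) - (2)·(18) + (-2)·(20) = 340.
  So p(λ) = λ³ - 23λ² + 164λ - 340.
Step 2 — look for an integer root (rational root theorem: any rational root is an integer divisor of 340). Testing λ = 10:
  p(10) = 1000 - 2300 + 1640 - 340 = 0  ✓
  Dividing out (λ - 10): p(λ) = (λ - 10)(λ² - 13λ + 34).
Step 3 — remaining eigenvalues from the quadratic λ² - 13λ + 34 = 0:
  Δ = 13² - 4·34 = 169 - 136 = 33,  λ = (13 ± √33)/2 = (13 ± 5.7446)/2 ≈ 9.3723 or 3.6277.
  Sorted: λ_1 = 10,  λ_2 = 9.3723,  λ_3 = 3.6277  (check: sum = 23 = tr ✓).

Step 4 — unit eigenvector for λ_1 = 10: v spans the null space of (Sigma - λ_1 I), whose rows are
  r_1 = (-2, 2, -2),  r_2 = (2, -2, 2),  r_3 = (-2, 2, -3).
  v is orthogonal to every row, so take v ∝ r_1 × r_3 = ((2)·(-3) - (-2)·(2), (-2)·(-2) - (-2)·(-3), (-2)·(2) - (2)·(-2)) = (-2, -2, 0).
  Rescale (divide by 2; multiply by -1 so the first nonzero entry is positive): u = (1, 1, 0).
  ||u|| = √((1)² + (1)² + (0)²) = √(2) ≈ 1.4142,  v_1 = u/||u|| ≈ (0.7071, 0.7071, 0) (||v_1|| = 1).

λ_1 = 10,  λ_2 = 9.3723,  λ_3 = 3.6277;  v_1 ≈ (0.7071, 0.7071, 0)


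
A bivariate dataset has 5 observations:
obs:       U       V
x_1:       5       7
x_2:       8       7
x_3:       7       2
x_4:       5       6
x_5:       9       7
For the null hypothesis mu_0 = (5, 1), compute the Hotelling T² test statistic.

Step 1 — sample mean vector:
  mean(U) = (5 + 8 + 7 + 5 + 9) / 5 = 34/5 = 6.8
  mean(V) = (7 + 7 + 2 + 6 + 7) / 5 = 29/5 = 5.8
  x̄ = (6.8, 5.8),  deviation x̄ - mu_0 = (6.8, 5.8) - (5, 1) = (1.8, 4.8).

Step 2 — sample covariance matrix, S[i,j] = (1/(n-1)) · Σ_k (x_{k,i} - mean_i) · (x_{k,j} - mean_j), divisor n-1 = 4:
  S[U,U] = ((-1.8)·(-1.8) + (1.2)·(1.2) + (0.2)·(0.2) + (-1.8)·(-1.8) + (2.2)·(2.2)) / 4 = 12.8/4 = 3.2
  S[U,V] = ((-1.8)·(1.2) + (1.2)·(1.2) + (0.2)·(-3.8) + (-1.8)·(0.2) + (2.2)·(1.2)) / 4 = 0.8/4 = 0.2
  S[V,V] = ((1.2)·(1.2) + (1.2)·(1.2) + (-3.8)·(-3.8) + (0.2)·(0.2) + (1.2)·(1.2)) / 4 = 18.8/4 = 4.7
  S = [[3.2, 0.2],
 [0.2, 4.7]].

Step 3 — invert S. det(S) = 3.2·4.7 - (0.2)² = 15.
  S^{-1} = (1/det) · [[d, -b], [-b, a]] = [[0.3133, -0.0133],
 [-0.0133, 0.2133]].

Step 4 — quadratic form (x̄ - mu_0)^T · S^{-1} · (x̄ - mu_0):
  S^{-1} · (x̄ - mu_0) = (0.5, 1),
  (x̄ - mu_0)^T · [...] = (1.8)·(0.5) + (4.8)·(1) = 5.7.

Step 5 — scale by n: T² = 5 · 5.7 = 28.5.

T² ≈ 28.5


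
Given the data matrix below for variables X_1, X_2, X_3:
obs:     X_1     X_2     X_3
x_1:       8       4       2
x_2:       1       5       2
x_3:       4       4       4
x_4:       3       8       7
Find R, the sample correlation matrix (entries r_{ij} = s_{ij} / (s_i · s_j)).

Step 1 — column means:
  mean(X_1) = (8 + 1 + 4 + 3) / 4 = 16/4 = 4
  mean(X_2) = (4 + 5 + 4 + 8) / 4 = 21/4 = 5.25
  mean(X_3) = (2 + 2 + 4 + 7) / 4 = 15/4 = 3.75

Step 2 — sample variances and covariances s[i,j] = (1/(n-1)) · Σ_k (x_{k,i} - mean_i) · (x_{k,j} - mean_j), with n-1 = 3:
  s[X_1,X_1] = ((4)·(4) + (-3)·(-3) + (0)·(0) + (-1)·(-1)) / 3 = 26/3 = 8.6667
  s[X_1,X_2] = ((4)·(-1.25) + (-3)·(-0.25) + (0)·(-1.25) + (-1)·(2.75)) / 3 = -7/3 = -2.3333
  s[X_1,X_3] = ((4)·(-1.75) + (-3)·(-1.75) + (0)·(0.25) + (-1)·(3.25)) / 3 = -5/3 = -1.6667
  s[X_2,X_2] = ((-1.25)·(-1.25) + (-0.25)·(-0.25) + (-1.25)·(-1.25) + (2.75)·(2.75)) / 3 = 10.75/3 = 3.5833
  s[X_2,X_3] = ((-1.25)·(-1.75) + (-0.25)·(-1.75) + (-1.25)·(0.25) + (2.75)·(3.25)) / 3 = 11.25/3 = 3.75
  s[X_3,X_3] = ((-1.75)·(-1.75) + (-1.75)·(-1.75) + (0.25)·(0.25) + (3.25)·(3.25)) / 3 = 16.75/3 = 5.5833
  Sample standard deviations s_i = √(s[i,i]):
  s(X_1) = √(8.6667) = 2.9439
  s(X_2) = √(3.5833) = 1.893
  s(X_3) = √(5.5833) = 2.3629

Step 3 — r_{ij} = s_{ij} / (s_i · s_j):
  r[X_1,X_1] = 1 (diagonal).
  r[X_1,X_2] = -2.3333 / (2.9439 · 1.893) = -2.3333 / 5.5728 = -0.4187
  r[X_1,X_3] = -1.6667 / (2.9439 · 2.3629) = -1.6667 / 6.9562 = -0.2396
  r[X_2,X_2] = 1 (diagonal).
  r[X_2,X_3] = 3.75 / (1.893 · 2.3629) = 3.75 / 4.4729 = 0.8384
  r[X_3,X_3] = 1 (diagonal).

R is symmetric with unit diagonal. Assembling:

R = [[1, -0.4187, -0.2396],
 [-0.4187, 1, 0.8384],
 [-0.2396, 0.8384, 1]]
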